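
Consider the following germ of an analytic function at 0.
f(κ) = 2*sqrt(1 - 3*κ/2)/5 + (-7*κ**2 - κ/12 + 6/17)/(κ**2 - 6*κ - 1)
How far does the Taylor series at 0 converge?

Denominator factor (κ**2 - 6*κ - 1): discriminant 40, real irrational roots 3 + sqrt(10) and 3 - sqrt(10); poles of order 1, moduli 3 + sqrt(10) and -3 + sqrt(10).
Branch term (2/5)*sqrt(1 - κ/(2/3)): its argument vanishes at κ = 2/3, a square-root branch point, modulus 2/3.
The radius of convergence is the smallest modulus among the singular points: -3 + sqrt(10).

The radius of convergence is -3 + sqrt(10).


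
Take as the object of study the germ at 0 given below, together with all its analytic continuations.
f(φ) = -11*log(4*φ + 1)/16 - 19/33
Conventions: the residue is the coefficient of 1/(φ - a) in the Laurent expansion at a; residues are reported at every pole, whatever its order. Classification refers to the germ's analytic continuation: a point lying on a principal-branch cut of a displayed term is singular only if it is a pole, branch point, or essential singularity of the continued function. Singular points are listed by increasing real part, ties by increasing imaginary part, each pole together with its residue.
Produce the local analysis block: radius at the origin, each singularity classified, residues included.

Branch term (-11/16)*log(1 - φ/(-1/4)): its argument vanishes at φ = -1/4, a logarithmic branch point, modulus 1/4.
The radius of convergence is the smallest modulus among the singular points: 1/4.

Radius of convergence at 0: 1/4.
At -1/4: a logarithmic branch point.


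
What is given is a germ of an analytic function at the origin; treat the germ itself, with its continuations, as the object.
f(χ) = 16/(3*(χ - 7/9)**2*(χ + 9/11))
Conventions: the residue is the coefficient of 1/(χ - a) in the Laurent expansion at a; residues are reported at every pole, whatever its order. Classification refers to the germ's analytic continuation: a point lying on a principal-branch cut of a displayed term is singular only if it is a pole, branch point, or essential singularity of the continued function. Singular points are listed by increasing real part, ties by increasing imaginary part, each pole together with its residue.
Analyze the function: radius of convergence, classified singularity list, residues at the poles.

Radius of convergence at 0: 7/9.
At -9/11: a pole of order 1; residue 13068/6241.
At 7/9: a pole of order 2; residue -13068/6241.

Denominator factor (χ - 7/9)^2: pole of order 2 at 7/9, modulus 7/9.
Denominator factor (χ + 9/11): pole of order 1 at -9/11, modulus 9/11.
The radius of convergence is the smallest modulus among the singular points: 7/9.
At the order-1 pole -9/11 set g(χ) = (χ - (-9/11))*f(χ) = 16/(3*(χ - 7/9)**2).
Simple pole: residue = g(a) at a = -9/11, which is 13068/6241.
At the order-2 pole 7/9 set g(χ) = (χ - (7/9))^2*f(χ) = 16/(3*(χ + 9/11)).
Order-2 pole: residue = g'(a); g'(7/9) = -13068/6241, so the residue is -13068/6241.
List the singular points by increasing real part (a conjugate pair: the negative imaginary part first).


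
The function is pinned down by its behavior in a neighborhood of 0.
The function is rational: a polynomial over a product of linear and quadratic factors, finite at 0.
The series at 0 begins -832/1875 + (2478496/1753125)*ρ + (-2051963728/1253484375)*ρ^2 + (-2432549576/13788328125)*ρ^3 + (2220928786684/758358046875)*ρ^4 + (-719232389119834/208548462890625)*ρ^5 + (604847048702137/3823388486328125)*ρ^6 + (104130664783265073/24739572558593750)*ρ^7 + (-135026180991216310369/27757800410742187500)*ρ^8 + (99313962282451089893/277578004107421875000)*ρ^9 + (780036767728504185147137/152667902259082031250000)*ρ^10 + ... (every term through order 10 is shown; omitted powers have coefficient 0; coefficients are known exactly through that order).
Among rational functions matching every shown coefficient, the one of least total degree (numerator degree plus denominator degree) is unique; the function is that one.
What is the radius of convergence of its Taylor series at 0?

No rational of total degree below 9 reproduces all 11 coefficients; solving the [2/7] Pade equations on them gives f(ρ) = (17*ρ**2/39 + 2*ρ/17 - 26/15)/((ρ + 2)*(ρ**2 + 12*ρ/11 + 5/4)**3), whose expansion matches every shown term.
Denominator factor (ρ**2 + 12*ρ/11 + 5/4)^3: discriminant -461/121, complex-conjugate roots (-6/11) + ((1/22)*sqrt(461))*i and (-6/11) - ((1/22)*sqrt(461))*i; poles of order 3, moduli (1/2)*sqrt(5) and (1/2)*sqrt(5).
Denominator factor (ρ + 2): pole of order 1 at -2, modulus 2.
The radius of convergence is the smallest modulus among the singular points: (1/2)*sqrt(5).

The radius of convergence is (1/2)*sqrt(5).


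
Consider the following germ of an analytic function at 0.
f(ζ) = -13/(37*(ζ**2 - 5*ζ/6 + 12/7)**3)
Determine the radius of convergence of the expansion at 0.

Denominator factor (ζ**2 - 5*ζ/6 + 12/7)^3: discriminant -1553/252, complex-conjugate roots (5/12) + ((1/84)*sqrt(10871))*i and (5/12) - ((1/84)*sqrt(10871))*i; poles of order 3, moduli (2/7)*sqrt(21) and (2/7)*sqrt(21).
The radius of convergence is the smallest modulus among the singular points: (2/7)*sqrt(21).

The radius of convergence is (2/7)*sqrt(21).


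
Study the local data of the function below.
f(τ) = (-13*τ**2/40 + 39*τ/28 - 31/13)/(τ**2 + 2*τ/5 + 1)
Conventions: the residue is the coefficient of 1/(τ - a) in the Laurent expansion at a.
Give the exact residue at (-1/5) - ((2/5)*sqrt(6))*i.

The residue is (533/700) - ((215141/436800)*sqrt(6))*i.

The factor τ**2 + 2*τ/5 + 1 splits as (τ - a)(τ - a') with a = (-1/5) - ((2/5)*sqrt(6))*i, a' = (-1/5) + ((2/5)*sqrt(6))*i. At the order-1 pole a set g(τ) = (τ - a)*f(τ) = [-13*τ**2/40 + 39*τ/28 - 31/13] / (τ - a').
Simple pole: residue = g(a) at a = (-1/5) - ((2/5)*sqrt(6))*i, which is (533/700) - ((215141/436800)*sqrt(6))*i.


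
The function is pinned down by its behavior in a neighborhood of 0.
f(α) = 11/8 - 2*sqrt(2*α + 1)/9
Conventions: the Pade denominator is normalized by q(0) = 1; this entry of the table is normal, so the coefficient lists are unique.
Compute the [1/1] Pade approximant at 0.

Taylor coefficients needed (expand at 0): a_0 = 83/72, a_1 = -2/9, a_2 = 1/9.
Write the denominator as Q(α) = 1 + q1*α. Requiring Q*f - P = O(α^3) with deg P <= 1 kills the coefficients of α^2..α^2 in Q*f:
  α^2: a_2 + q1*a_1 = 0, i.e. 1/9 + (-2/9)*q1 = 0.
Solving this linear system: q1 = 1/2.
The numerator is Q*f truncated at degree 1: P0 = a_0 = 83/72; P1 = a_1 + q1*a_0 = 17/48.

The Pade approximant has numerator coefficients [83/72, 17/48]; denominator coefficients [1, 1/2].


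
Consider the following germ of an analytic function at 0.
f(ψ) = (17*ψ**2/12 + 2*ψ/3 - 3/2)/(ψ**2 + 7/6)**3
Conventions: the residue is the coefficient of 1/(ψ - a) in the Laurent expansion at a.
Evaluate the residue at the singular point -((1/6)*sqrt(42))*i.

The residue is -((205/10976)*sqrt(42))*i.

The factor ψ**2 + 7/6 splits as (ψ - a)(ψ - a') with a = -((1/6)*sqrt(42))*i, a' = ((1/6)*sqrt(42))*i. At the order-3 pole a set g(ψ) = (ψ - a)^3*f(ψ) = [17*ψ**2/12 + 2*ψ/3 - 3/2] / (ψ - a')^3.
Order-3 pole: residue = g''(a)/2; g''(-((1/6)*sqrt(42))*i) = -((205/5488)*sqrt(42))*i, so the residue is -((205/10976)*sqrt(42))*i.


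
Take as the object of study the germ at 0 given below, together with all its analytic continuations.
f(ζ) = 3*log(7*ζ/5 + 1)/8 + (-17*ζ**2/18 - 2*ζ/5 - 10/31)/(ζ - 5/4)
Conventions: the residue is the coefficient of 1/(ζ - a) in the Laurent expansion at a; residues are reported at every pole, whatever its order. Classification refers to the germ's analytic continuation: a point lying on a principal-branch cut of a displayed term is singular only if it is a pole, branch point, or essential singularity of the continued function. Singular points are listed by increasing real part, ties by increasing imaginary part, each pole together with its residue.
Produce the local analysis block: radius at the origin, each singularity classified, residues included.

Denominator factor (ζ - 5/4): pole of order 1 at 5/4, modulus 5/4.
Branch term (3/8)*log(1 - ζ/(-5/7)): its argument vanishes at ζ = -5/7, a logarithmic branch point, modulus 5/7.
The radius of convergence is the smallest modulus among the singular points: 5/7.
The branch term is analytic at 5/4 and contributes nothing to the residue; only the rational part matters.
At the order-1 pole 5/4 set g(ζ) = (ζ - (5/4))*(rational part) = -17*ζ**2/18 - 2*ζ/5 - 10/31.
Simple pole: residue = g(a) at a = 5/4, which is -20519/8928.
List the singular points by increasing real part (a conjugate pair: the negative imaginary part first).

Radius of convergence at 0: 5/7.
At -5/7: a logarithmic branch point.
At 5/4: a pole of order 1; residue -20519/8928.


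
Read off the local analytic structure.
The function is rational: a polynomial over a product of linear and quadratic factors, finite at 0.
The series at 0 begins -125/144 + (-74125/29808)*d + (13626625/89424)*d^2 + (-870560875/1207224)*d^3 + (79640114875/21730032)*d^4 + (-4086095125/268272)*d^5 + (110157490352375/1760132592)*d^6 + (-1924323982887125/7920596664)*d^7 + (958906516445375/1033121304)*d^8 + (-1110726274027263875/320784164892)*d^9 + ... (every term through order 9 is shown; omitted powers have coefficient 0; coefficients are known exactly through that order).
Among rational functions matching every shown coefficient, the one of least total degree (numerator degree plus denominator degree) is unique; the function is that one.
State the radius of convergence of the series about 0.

The radius of convergence is -5/6 + (1/30)*sqrt(1165).

No rational of total degree below 8 reproduces all 10 coefficients; solving the [2/6] Pade equations on them gives f(d) = (-31*d**2 + 32*d/23 + 3/16)/((d**2 - 5*d/3 - 3/5)**2*(d**2 + 3*d/5 - 3/5)), whose expansion matches every shown term.
Denominator factor (d**2 + 3*d/5 - 3/5): discriminant 69/25, real irrational roots -3/10 + (1/10)*sqrt(69) and -3/10 - (1/10)*sqrt(69); poles of order 1, moduli -3/10 + (1/10)*sqrt(69) and 3/10 + (1/10)*sqrt(69).
Denominator factor (d**2 - 5*d/3 - 3/5)^2: discriminant 233/45, real irrational roots 5/6 + (1/30)*sqrt(1165) and 5/6 - (1/30)*sqrt(1165); poles of order 2, moduli 5/6 + (1/30)*sqrt(1165) and -5/6 + (1/30)*sqrt(1165).
The radius of convergence is the smallest modulus among the singular points: -5/6 + (1/30)*sqrt(1165).


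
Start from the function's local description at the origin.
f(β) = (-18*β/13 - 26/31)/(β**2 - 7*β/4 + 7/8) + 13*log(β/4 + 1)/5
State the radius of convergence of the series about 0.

Denominator factor (β**2 - 7*β/4 + 7/8): discriminant -7/16, complex-conjugate roots (7/8) + ((1/8)*sqrt(7))*i and (7/8) - ((1/8)*sqrt(7))*i; poles of order 1, moduli (1/4)*sqrt(14) and (1/4)*sqrt(14).
Branch term (13/5)*log(1 - β/(-4)): its argument vanishes at β = -4, a logarithmic branch point, modulus 4.
The radius of convergence is the smallest modulus among the singular points: (1/4)*sqrt(14).

The radius of convergence is (1/4)*sqrt(14).


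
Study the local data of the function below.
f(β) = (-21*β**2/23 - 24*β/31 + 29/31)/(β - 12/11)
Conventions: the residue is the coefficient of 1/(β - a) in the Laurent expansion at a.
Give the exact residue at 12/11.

The residue is -2771/2783.

At the order-1 pole 12/11 set g(β) = (β - (12/11))*f(β) = -21*β**2/23 - 24*β/31 + 29/31.
Simple pole: residue = g(a) at a = 12/11, which is -2771/2783.


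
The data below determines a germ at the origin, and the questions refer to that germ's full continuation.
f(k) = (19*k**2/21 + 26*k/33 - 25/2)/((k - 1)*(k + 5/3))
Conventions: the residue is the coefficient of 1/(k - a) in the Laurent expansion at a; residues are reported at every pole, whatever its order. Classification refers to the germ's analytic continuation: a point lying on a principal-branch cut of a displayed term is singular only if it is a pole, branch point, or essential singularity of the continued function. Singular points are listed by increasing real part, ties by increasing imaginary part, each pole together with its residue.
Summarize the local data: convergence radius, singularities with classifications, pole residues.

Denominator factor (k + 5/3): pole of order 1 at -5/3, modulus 5/3.
Denominator factor (k - 1): pole of order 1 at 1, modulus 1.
The radius of convergence is the smallest modulus among the singular points: 1.
At the order-1 pole -5/3 set g(k) = (k - (-5/3))*f(k) = (19*k**2/21 + 26*k/33 - 25/2)/(k - 1).
Simple pole: residue = g(a) at a = -5/3, which is 46985/11088.
At the order-1 pole 1 set g(k) = (k - (1))*f(k) = (19*k**2/21 + 26*k/33 - 25/2)/(k + 5/3).
Simple pole: residue = g(a) at a = 1, which is -4993/1232.
List the singular points by increasing real part (a conjugate pair: the negative imaginary part first).

Radius of convergence at 0: 1.
At -5/3: a pole of order 1; residue 46985/11088.
At 1: a pole of order 1; residue -4993/1232.


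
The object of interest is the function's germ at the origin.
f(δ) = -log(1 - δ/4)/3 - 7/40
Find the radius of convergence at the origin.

Branch term (-1/3)*log(1 - δ/(4)): its argument vanishes at δ = 4, a logarithmic branch point, modulus 4.
The radius of convergence is the smallest modulus among the singular points: 4.

The radius of convergence is 4.


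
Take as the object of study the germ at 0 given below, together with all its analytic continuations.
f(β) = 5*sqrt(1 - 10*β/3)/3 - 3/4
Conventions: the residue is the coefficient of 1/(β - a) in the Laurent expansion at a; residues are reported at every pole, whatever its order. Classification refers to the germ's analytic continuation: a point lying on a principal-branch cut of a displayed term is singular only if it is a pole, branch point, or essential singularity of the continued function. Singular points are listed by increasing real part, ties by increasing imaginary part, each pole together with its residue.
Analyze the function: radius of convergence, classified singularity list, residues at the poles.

Radius of convergence at 0: 3/10.
At 3/10: an algebraic (square-root) branch point.

Branch term (5/3)*sqrt(1 - β/(3/10)): its argument vanishes at β = 3/10, a square-root branch point, modulus 3/10.
The radius of convergence is the smallest modulus among the singular points: 3/10.


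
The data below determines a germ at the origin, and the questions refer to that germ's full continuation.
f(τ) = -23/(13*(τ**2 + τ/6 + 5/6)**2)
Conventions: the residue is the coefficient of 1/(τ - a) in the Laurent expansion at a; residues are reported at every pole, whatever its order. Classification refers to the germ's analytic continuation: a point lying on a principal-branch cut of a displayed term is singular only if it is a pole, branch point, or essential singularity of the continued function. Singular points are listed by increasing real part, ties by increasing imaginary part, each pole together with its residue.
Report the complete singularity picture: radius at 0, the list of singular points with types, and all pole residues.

Denominator factor (τ**2 + τ/6 + 5/6)^2: discriminant -119/36, complex-conjugate roots (-1/12) + ((1/12)*sqrt(119))*i and (-1/12) - ((1/12)*sqrt(119))*i; poles of order 2, moduli (1/6)*sqrt(30) and (1/6)*sqrt(30).
The radius of convergence is the smallest modulus among the singular points: (1/6)*sqrt(30).
The factor τ**2 + τ/6 + 5/6 splits as (τ - a)(τ - a') with a = (-1/12) - ((1/12)*sqrt(119))*i, a' = (-1/12) + ((1/12)*sqrt(119))*i. At the order-2 pole a set g(τ) = (τ - a)^2*f(τ) = [-23/13] / (τ - a')^2.
Order-2 pole: residue = g'(a); g'((-1/12) - ((1/12)*sqrt(119))*i) = -((9936/184093)*sqrt(119))*i, so the residue is -((9936/184093)*sqrt(119))*i.
The factor τ**2 + τ/6 + 5/6 splits as (τ - a)(τ - a') with a = (-1/12) + ((1/12)*sqrt(119))*i, a' = (-1/12) - ((1/12)*sqrt(119))*i. At the order-2 pole a set g(τ) = (τ - a)^2*f(τ) = [-23/13] / (τ - a')^2.
Order-2 pole: residue = g'(a); g'((-1/12) + ((1/12)*sqrt(119))*i) = ((9936/184093)*sqrt(119))*i, so the residue is ((9936/184093)*sqrt(119))*i.
List the singular points by increasing real part (a conjugate pair: the negative imaginary part first).

Radius of convergence at 0: (1/6)*sqrt(30).
At (-1/12) - ((1/12)*sqrt(119))*i: a pole of order 2; residue -((9936/184093)*sqrt(119))*i.
At (-1/12) + ((1/12)*sqrt(119))*i: a pole of order 2; residue ((9936/184093)*sqrt(119))*i.


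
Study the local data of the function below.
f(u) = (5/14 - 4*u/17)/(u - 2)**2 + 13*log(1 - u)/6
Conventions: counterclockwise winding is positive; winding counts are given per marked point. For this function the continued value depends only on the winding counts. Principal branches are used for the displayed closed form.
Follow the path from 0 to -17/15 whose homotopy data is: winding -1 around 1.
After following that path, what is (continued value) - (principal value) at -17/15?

Continued minus principal equals -(13/3)*pi*i.

The rational part is single-valued and drops out of the difference; each branch term changes only by its own monodromy.
(13/6)*log(1 - u/(1)): each positive loop around 1 adds 2*pi*i to the log, so winding -1 contributes (13/6)*(-1)*2*pi*i = -(13/3)*pi*i.
Summing the contributions at u = -17/15 gives -(13/3)*pi*i.


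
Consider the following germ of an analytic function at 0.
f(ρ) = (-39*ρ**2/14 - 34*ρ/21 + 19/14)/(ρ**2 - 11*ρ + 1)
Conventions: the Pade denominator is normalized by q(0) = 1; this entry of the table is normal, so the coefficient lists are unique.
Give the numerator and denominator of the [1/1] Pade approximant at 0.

The Pade approximant has numerator coefficients [19/14, -14047/11739]; denominator coefficients [1, -5975/559].

Taylor coefficients needed (expand at 0): a_0 = 19/14, a_1 = 559/42, a_2 = 5975/42.
Write the denominator as Q(ρ) = 1 + q1*ρ. Requiring Q*f - P = O(ρ^3) with deg P <= 1 kills the coefficients of ρ^2..ρ^2 in Q*f:
  ρ^2: a_2 + q1*a_1 = 0, i.e. 5975/42 + (559/42)*q1 = 0.
Solving this linear system: q1 = -5975/559.
The numerator is Q*f truncated at degree 1: P0 = a_0 = 19/14; P1 = a_1 + q1*a_0 = -14047/11739.


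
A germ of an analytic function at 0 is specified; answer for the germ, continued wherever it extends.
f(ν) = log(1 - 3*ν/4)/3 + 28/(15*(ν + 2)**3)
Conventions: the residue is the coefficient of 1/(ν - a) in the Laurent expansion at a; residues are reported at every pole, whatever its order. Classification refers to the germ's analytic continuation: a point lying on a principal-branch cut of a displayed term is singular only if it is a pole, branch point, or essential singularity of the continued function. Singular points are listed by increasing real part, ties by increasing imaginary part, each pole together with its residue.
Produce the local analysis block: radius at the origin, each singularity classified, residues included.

Denominator factor (ν + 2)^3: pole of order 3 at -2, modulus 2.
Branch term (1/3)*log(1 - ν/(4/3)): its argument vanishes at ν = 4/3, a logarithmic branch point, modulus 4/3.
The radius of convergence is the smallest modulus among the singular points: 4/3.
The branch term is analytic at -2 and contributes nothing to the residue; only the rational part matters.
At the order-3 pole -2 set g(ν) = (ν - (-2))^3*(rational part) = 28/15.
Order-3 pole: residue = g''(a)/2; g''(-2) = 0, so the residue is 0.
List the singular points by increasing real part (a conjugate pair: the negative imaginary part first).

Radius of convergence at 0: 4/3.
At -2: a pole of order 3; residue 0.
At 4/3: a logarithmic branch point.


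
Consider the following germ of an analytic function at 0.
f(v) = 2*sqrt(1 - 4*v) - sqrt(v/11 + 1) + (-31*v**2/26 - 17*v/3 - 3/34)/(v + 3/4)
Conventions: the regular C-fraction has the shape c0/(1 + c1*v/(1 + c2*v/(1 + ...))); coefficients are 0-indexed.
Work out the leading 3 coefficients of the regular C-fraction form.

Taylor coefficients (expand at 0): a_0 = 15/17, a_1 = -38521/3366, a_2 = 24699647/5776056.
c0 = a_0 = 15/17. Peel one level at a time: if S = 1 + c*v/S' with S'(0) = 1, then c is the v-coefficient of S and S' = c*v/(S - 1).
S_1 = c0/f = 1 + (38521/2970)*v + (37469069351/229343400)*v^2 + ...; c1 = 38521/2970.
S_2 = c1*v/(S_1 - 1) = 1 + (-5352724193/424941660)*v + ...; c2 = -5352724193/424941660.

The regular C-fraction coefficients are [15/17, 38521/2970, -5352724193/424941660].


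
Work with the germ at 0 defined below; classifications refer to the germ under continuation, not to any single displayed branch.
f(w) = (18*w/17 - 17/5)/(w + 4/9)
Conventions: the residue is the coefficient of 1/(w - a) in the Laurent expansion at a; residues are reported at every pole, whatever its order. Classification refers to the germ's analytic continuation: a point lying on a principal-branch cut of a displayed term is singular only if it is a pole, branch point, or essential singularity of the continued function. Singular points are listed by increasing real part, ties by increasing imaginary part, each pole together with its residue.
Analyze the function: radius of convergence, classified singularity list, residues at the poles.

Denominator factor (w + 4/9): pole of order 1 at -4/9, modulus 4/9.
The radius of convergence is the smallest modulus among the singular points: 4/9.
At the order-1 pole -4/9 set g(w) = (w - (-4/9))*f(w) = 18*w/17 - 17/5.
Simple pole: residue = g(a) at a = -4/9, which is -329/85.

Radius of convergence at 0: 4/9.
At -4/9: a pole of order 1; residue -329/85.


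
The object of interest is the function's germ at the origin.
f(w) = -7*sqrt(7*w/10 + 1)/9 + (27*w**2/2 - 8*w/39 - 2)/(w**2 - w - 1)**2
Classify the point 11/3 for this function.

Denominator factors: w**2 - w - 1 = 79/9 at w = 11/3 — none vanishes.
Branch term sqrt(1 - w/(-10/7)): argument at 11/3 is 107/30, nonzero, so 11/3 is not its branch point (a point on a principal cut is still regular for the continued germ).
So the germ continues analytically to 11/3.

The point is a regular point.


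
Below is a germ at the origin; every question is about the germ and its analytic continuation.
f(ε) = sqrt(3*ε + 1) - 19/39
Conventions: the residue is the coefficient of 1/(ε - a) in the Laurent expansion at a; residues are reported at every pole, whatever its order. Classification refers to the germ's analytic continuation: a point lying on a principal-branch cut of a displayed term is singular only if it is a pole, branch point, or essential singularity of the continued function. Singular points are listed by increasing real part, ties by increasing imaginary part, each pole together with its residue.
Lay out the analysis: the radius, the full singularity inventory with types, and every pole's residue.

Branch term (1)*sqrt(1 - ε/(-1/3)): its argument vanishes at ε = -1/3, a square-root branch point, modulus 1/3.
The radius of convergence is the smallest modulus among the singular points: 1/3.

Radius of convergence at 0: 1/3.
At -1/3: an algebraic (square-root) branch point.


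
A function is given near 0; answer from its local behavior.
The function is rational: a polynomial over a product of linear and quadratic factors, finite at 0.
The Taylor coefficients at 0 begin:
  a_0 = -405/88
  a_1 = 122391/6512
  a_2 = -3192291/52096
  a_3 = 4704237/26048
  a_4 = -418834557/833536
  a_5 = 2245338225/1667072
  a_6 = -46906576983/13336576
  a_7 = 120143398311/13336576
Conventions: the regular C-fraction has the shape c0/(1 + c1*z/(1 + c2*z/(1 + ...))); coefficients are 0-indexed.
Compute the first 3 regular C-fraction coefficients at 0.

Taylor coefficients (read off): a_0 = -405/88, a_1 = 122391/6512, a_2 = -3192291/52096.
c0 = a_0 = -405/88. Peel one level at a time: if S = 1 + c*z/S' with S'(0) = 1, then c is the z-coefficient of S and S' = c*z/(S - 1).
S_1 = c0/f = 1 + (1511/370)*z + (1841449/547600)*z^2 + ...; c1 = 1511/370.
S_2 = c1*z/(S_1 - 1) = 1 + (-1841449/2236280)*z + ...; c2 = -1841449/2236280.

The regular C-fraction coefficients are [-405/88, 1511/370, -1841449/2236280].


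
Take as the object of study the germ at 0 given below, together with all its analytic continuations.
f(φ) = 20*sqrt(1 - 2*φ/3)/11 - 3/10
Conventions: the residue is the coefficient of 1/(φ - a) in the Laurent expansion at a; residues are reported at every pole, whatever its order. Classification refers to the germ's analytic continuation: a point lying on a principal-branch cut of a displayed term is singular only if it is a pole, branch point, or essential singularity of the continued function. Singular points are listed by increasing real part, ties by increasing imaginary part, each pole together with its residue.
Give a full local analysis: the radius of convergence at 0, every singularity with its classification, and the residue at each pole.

Radius of convergence at 0: 3/2.
At 3/2: an algebraic (square-root) branch point.

Branch term (20/11)*sqrt(1 - φ/(3/2)): its argument vanishes at φ = 3/2, a square-root branch point, modulus 3/2.
The radius of convergence is the smallest modulus among the singular points: 3/2.


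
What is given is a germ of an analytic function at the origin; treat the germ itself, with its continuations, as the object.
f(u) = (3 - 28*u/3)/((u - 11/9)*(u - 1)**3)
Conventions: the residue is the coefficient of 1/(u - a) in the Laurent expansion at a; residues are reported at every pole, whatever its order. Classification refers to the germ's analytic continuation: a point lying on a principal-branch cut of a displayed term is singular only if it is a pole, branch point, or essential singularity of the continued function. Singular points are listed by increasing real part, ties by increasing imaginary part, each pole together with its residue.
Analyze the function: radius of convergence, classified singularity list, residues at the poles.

Denominator factor (u - 1)^3: pole of order 3 at 1, modulus 1.
Denominator factor (u - 11/9): pole of order 1 at 11/9, modulus 11/9.
The radius of convergence is the smallest modulus among the singular points: 1.
At the order-3 pole 1 set g(u) = (u - (1))^3*f(u) = (3 - 28*u/3)/(u - 11/9).
Order-3 pole: residue = g''(a)/2; g''(1) = 6129/4, so the residue is 6129/8.
At the order-1 pole 11/9 set g(u) = (u - (11/9))*f(u) = (3 - 28*u/3)/(u - 1)**3.
Simple pole: residue = g(a) at a = 11/9, which is -6129/8.
List the singular points by increasing real part (a conjugate pair: the negative imaginary part first).

Radius of convergence at 0: 1.
At 1: a pole of order 3; residue 6129/8.
At 11/9: a pole of order 1; residue -6129/8.


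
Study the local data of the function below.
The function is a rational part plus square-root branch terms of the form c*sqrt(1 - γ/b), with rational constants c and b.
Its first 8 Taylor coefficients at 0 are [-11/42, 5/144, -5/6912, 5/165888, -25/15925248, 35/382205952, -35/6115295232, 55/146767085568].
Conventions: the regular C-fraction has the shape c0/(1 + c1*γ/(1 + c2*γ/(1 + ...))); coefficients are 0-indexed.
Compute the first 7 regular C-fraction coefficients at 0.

The regular C-fraction coefficients are [-11/42, 35/264, -59/528, -11/2832, 43/944, 59/6192, 199/6192].

Taylor coefficients (read off): a_0 = -11/42, a_1 = 5/144, a_2 = -5/6912, a_3 = 5/165888, a_4 = -25/15925248, a_5 = 35/382205952, a_6 = -35/6115295232.
c0 = a_0 = -11/42. Peel one level at a time: if S = 1 + c*γ/S' with S'(0) = 1, then c is the γ-coefficient of S and S' = c*γ/(S - 1).
S_1 = c0/f = 1 + (35/264)*γ + (2065/139392)*γ^2 + ...; c1 = 35/264.
S_2 = c1*γ/(S_1 - 1) = 1 + (-59/528)*γ + (-1/2304)*γ^2 + ...; c2 = -59/528.
S_3 = c2*γ/(S_2 - 1) = 1 + (-11/2832)*γ + (473/2673408)*γ^2 + ...; c3 = -11/2832.
S_4 = c3*γ/(S_3 - 1) = 1 + (43/944)*γ + (-1/2304)*γ^2 + ...; c4 = 43/944.
S_5 = c4*γ/(S_4 - 1) = 1 + (59/6192)*γ + (-11741/38340864)*γ^2 + ...; c5 = 59/6192.
S_6 = c5*γ/(S_5 - 1) = 1 + (199/6192)*γ + ...; c6 = 199/6192.


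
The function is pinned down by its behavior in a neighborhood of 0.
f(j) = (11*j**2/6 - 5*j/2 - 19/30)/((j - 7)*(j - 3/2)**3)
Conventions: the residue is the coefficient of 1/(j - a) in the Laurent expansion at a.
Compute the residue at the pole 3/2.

The residue is -2868/6655.

At the order-3 pole 3/2 set g(j) = (j - (3/2))^3*f(j) = (11*j**2/6 - 5*j/2 - 19/30)/(j - 7).
Order-3 pole: residue = g''(a)/2; g''(3/2) = -5736/6655, so the residue is -2868/6655.


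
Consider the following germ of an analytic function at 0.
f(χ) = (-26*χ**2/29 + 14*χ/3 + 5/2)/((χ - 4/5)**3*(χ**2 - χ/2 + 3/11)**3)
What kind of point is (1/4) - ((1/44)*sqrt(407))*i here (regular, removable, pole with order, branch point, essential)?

The denominator factor χ**2 - χ/2 + 3/11 vanishes at (1/4) - ((1/44)*sqrt(407))*i and appears to the power 3; the numerator there equals (14543/3828) - ((367/3828)*sqrt(407))*i, nonzero, and no other factor vanishes.
Hence a pole whose order is the multiplicity, 3.

The point is a pole of order 3.


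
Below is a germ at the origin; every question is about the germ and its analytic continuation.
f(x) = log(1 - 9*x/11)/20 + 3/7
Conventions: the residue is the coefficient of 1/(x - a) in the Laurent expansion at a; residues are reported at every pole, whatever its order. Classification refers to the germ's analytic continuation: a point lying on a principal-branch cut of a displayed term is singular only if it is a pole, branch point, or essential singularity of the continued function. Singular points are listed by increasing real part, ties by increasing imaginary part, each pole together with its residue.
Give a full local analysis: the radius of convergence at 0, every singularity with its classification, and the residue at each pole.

Branch term (1/20)*log(1 - x/(11/9)): its argument vanishes at x = 11/9, a logarithmic branch point, modulus 11/9.
The radius of convergence is the smallest modulus among the singular points: 11/9.

Radius of convergence at 0: 11/9.
At 11/9: a logarithmic branch point.


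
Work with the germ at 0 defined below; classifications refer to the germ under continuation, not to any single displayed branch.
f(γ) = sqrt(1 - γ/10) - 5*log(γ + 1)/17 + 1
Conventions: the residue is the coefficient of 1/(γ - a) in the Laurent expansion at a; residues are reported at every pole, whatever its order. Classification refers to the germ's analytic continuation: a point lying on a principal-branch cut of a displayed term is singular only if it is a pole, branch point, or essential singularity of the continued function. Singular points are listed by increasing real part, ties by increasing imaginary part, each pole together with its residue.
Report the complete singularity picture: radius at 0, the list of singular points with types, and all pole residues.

Radius of convergence at 0: 1.
At -1: a logarithmic branch point.
At 10: an algebraic (square-root) branch point.

Branch term (1)*sqrt(1 - γ/(10)): its argument vanishes at γ = 10, a square-root branch point, modulus 10.
Branch term (-5/17)*log(1 - γ/(-1)): its argument vanishes at γ = -1, a logarithmic branch point, modulus 1.
The radius of convergence is the smallest modulus among the singular points: 1.
List the singular points by increasing real part (a conjugate pair: the negative imaginary part first).


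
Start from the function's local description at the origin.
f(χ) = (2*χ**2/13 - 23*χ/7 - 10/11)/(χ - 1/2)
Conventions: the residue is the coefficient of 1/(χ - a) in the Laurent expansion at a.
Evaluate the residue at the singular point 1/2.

At the order-1 pole 1/2 set g(χ) = (χ - (1/2))*f(χ) = 2*χ**2/13 - 23*χ/7 - 10/11.
Simple pole: residue = g(a) at a = 1/2, which is -2516/1001.

The residue is -2516/1001.


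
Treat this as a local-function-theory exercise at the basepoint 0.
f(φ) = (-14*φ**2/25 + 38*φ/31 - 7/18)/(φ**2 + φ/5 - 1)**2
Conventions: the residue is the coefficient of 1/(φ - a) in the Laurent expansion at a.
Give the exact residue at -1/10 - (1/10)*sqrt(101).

The residue is (3385/2846079)*sqrt(101).

The factor φ**2 + φ/5 - 1 splits as (φ - a)(φ - a') with a = -1/10 - (1/10)*sqrt(101), a' = -1/10 + (1/10)*sqrt(101). At the order-2 pole a set g(φ) = (φ - a)^2*f(φ) = [-14*φ**2/25 + 38*φ/31 - 7/18] / (φ - a')^2.
Order-2 pole: residue = g'(a); g'(-1/10 - (1/10)*sqrt(101)) = (3385/2846079)*sqrt(101), so the residue is (3385/2846079)*sqrt(101).


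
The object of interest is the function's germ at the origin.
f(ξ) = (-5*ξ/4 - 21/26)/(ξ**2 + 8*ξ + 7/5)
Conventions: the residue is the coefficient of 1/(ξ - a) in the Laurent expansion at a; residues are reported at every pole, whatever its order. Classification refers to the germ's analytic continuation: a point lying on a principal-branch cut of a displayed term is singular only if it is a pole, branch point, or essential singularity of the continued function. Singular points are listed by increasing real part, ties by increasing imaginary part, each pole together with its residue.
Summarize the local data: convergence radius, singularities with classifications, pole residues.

Radius of convergence at 0: 4 - (1/5)*sqrt(365).
At -4 - (1/5)*sqrt(365): a pole of order 1; residue -5/8 - (109/3796)*sqrt(365).
At -4 + (1/5)*sqrt(365): a pole of order 1; residue -5/8 + (109/3796)*sqrt(365).

Denominator factor (ξ**2 + 8*ξ + 7/5): discriminant 292/5, real irrational roots -4 + (1/5)*sqrt(365) and -4 - (1/5)*sqrt(365); poles of order 1, moduli 4 - (1/5)*sqrt(365) and 4 + (1/5)*sqrt(365).
The radius of convergence is the smallest modulus among the singular points: 4 - (1/5)*sqrt(365).
The factor ξ**2 + 8*ξ + 7/5 splits as (ξ - a)(ξ - a') with a = -4 - (1/5)*sqrt(365), a' = -4 + (1/5)*sqrt(365). At the order-1 pole a set g(ξ) = (ξ - a)*f(ξ) = [-5*ξ/4 - 21/26] / (ξ - a').
Simple pole: residue = g(a) at a = -4 - (1/5)*sqrt(365), which is -5/8 - (109/3796)*sqrt(365).
The factor ξ**2 + 8*ξ + 7/5 splits as (ξ - a)(ξ - a') with a = -4 + (1/5)*sqrt(365), a' = -4 - (1/5)*sqrt(365). At the order-1 pole a set g(ξ) = (ξ - a)*f(ξ) = [-5*ξ/4 - 21/26] / (ξ - a').
Simple pole: residue = g(a) at a = -4 + (1/5)*sqrt(365), which is -5/8 + (109/3796)*sqrt(365).
List the singular points by increasing real part (a conjugate pair: the negative imaginary part first).


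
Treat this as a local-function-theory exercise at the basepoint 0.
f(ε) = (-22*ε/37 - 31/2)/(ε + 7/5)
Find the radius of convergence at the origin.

Denominator factor (ε + 7/5): pole of order 1 at -7/5, modulus 7/5.
The radius of convergence is the smallest modulus among the singular points: 7/5.

The radius of convergence is 7/5.


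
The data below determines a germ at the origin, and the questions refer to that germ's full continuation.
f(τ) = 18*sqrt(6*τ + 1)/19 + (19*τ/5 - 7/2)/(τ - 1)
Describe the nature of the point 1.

The point is a pole of order 1.

The denominator factor τ - 1 vanishes at 1 and appears to the power 1; the numerator there equals 3/10, nonzero, and no other factor vanishes.
The branch terms are analytic at this point.
Hence a pole whose order is the multiplicity, 1.


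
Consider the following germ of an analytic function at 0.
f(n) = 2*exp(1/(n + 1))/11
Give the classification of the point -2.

There is no denominator, hence no pole anywhere.
The essential point of exp(1/(n - (-1))) is -1, not -2.
So the germ continues analytically to -2.

The point is a regular point.


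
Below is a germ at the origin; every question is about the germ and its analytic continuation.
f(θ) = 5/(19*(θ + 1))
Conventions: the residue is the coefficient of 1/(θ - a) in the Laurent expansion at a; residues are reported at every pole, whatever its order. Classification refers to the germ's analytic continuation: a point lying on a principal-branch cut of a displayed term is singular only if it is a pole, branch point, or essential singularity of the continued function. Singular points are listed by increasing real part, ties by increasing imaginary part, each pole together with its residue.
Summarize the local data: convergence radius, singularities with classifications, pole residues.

Denominator factor (θ + 1): pole of order 1 at -1, modulus 1.
The radius of convergence is the smallest modulus among the singular points: 1.
At the order-1 pole -1 set g(θ) = (θ - (-1))*f(θ) = 5/19.
Simple pole: residue = g(a) at a = -1, which is 5/19.

Radius of convergence at 0: 1.
At -1: a pole of order 1; residue 5/19.


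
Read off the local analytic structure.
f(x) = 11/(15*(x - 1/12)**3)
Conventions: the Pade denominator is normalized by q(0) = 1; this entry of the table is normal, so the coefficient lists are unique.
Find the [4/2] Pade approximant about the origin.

Taylor coefficients needed (expand at 0): a_0 = -6336/5, a_1 = -228096/5, a_2 = -5474304/5, a_3 = -21897216, a_4 = -394149888, a_5 = -33108590592/5, a_6 = -529737449472/5.
Write the denominator as Q(x) = 1 + q1*x + q2*x^2. Requiring Q*f - P = O(x^7) with deg P <= 4 kills the coefficients of x^5..x^6 in Q*f:
  x^5: a_5 + q1*a_4 + q2*a_3 = 0, i.e. -33108590592/5 + (-394149888)*q1 + (-21897216)*q2 = 0.
  x^6: a_6 + q1*a_5 + q2*a_4 = 0, i.e. -529737449472/5 + (-33108590592/5)*q1 + (-394149888)*q2 = 0.
Solving this linear system: q1 = -28, q2 = 1008/5.
The numerator is Q*f truncated at degree 4: P0 = a_0 = -6336/5; P1 = a_1 + q1*a_0 = -50688/5; P2 = a_2 + q1*a_1 + q2*a_0 = -1824768/25; P3 = a_3 + q1*a_2 + q2*a_1 = -10948608/25; P4 = a_4 + q1*a_3 + q2*a_2 = -43794432/25.

The Pade approximant has numerator coefficients [-6336/5, -50688/5, -1824768/25, -10948608/25, -43794432/25]; denominator coefficients [1, -28, 1008/5].


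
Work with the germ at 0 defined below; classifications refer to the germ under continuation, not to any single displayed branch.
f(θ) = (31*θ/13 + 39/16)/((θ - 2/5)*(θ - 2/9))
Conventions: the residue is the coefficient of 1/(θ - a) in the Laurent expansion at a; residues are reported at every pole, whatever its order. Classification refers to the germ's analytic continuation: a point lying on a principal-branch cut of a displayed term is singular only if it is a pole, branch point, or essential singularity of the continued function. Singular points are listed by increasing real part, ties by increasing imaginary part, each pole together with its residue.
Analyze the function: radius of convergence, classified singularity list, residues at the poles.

Radius of convergence at 0: 2/9.
At 2/9: a pole of order 1; residue -27775/1664.
At 2/5: a pole of order 1; residue 31743/1664.

Denominator factor (θ - 2/9): pole of order 1 at 2/9, modulus 2/9.
Denominator factor (θ - 2/5): pole of order 1 at 2/5, modulus 2/5.
The radius of convergence is the smallest modulus among the singular points: 2/9.
At the order-1 pole 2/9 set g(θ) = (θ - (2/9))*f(θ) = (31*θ/13 + 39/16)/(θ - 2/5).
Simple pole: residue = g(a) at a = 2/9, which is -27775/1664.
At the order-1 pole 2/5 set g(θ) = (θ - (2/5))*f(θ) = (31*θ/13 + 39/16)/(θ - 2/9).
Simple pole: residue = g(a) at a = 2/5, which is 31743/1664.
List the singular points by increasing real part (a conjugate pair: the negative imaginary part first).


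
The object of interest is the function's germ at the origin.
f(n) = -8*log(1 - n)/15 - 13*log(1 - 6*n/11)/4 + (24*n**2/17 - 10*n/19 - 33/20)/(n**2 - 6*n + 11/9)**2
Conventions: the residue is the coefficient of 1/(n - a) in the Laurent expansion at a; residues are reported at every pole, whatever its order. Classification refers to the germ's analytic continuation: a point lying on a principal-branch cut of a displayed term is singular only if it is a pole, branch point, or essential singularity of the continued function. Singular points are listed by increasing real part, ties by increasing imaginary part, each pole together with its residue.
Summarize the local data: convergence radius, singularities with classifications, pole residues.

Radius of convergence at 0: 3 - (1/3)*sqrt(70).
At 3 - (1/3)*sqrt(70): a pole of order 2; residue -(262233/126616000)*sqrt(70).
At 1: a logarithmic branch point.
At 11/6: a logarithmic branch point.
At 3 + (1/3)*sqrt(70): a pole of order 2; residue (262233/126616000)*sqrt(70).

Denominator factor (n**2 - 6*n + 11/9)^2: discriminant 280/9, real irrational roots 3 + (1/3)*sqrt(70) and 3 - (1/3)*sqrt(70); poles of order 2, moduli 3 + (1/3)*sqrt(70) and 3 - (1/3)*sqrt(70).
Branch term (-8/15)*log(1 - n/(1)): its argument vanishes at n = 1, a logarithmic branch point, modulus 1.
Branch term (-13/4)*log(1 - n/(11/6)): its argument vanishes at n = 11/6, a logarithmic branch point, modulus 11/6.
The radius of convergence is the smallest modulus among the singular points: 3 - (1/3)*sqrt(70).
The branch terms are analytic at 3 - (1/3)*sqrt(70) and contribute nothing to the residue; only the rational part matters.
The factor n**2 - 6*n + 11/9 splits as (n - a)(n - a') with a = 3 - (1/3)*sqrt(70), a' = 3 + (1/3)*sqrt(70). At the order-2 pole a set g(n) = (n - a)^2*(rational part) = [24*n**2/17 - 10*n/19 - 33/20] / (n - a')^2.
Order-2 pole: residue = g'(a); g'(3 - (1/3)*sqrt(70)) = -(262233/126616000)*sqrt(70), so the residue is -(262233/126616000)*sqrt(70).
The branch terms are analytic at 3 + (1/3)*sqrt(70) and contribute nothing to the residue; only the rational part matters.
The factor n**2 - 6*n + 11/9 splits as (n - a)(n - a') with a = 3 + (1/3)*sqrt(70), a' = 3 - (1/3)*sqrt(70). At the order-2 pole a set g(n) = (n - a)^2*(rational part) = [24*n**2/17 - 10*n/19 - 33/20] / (n - a')^2.
Order-2 pole: residue = g'(a); g'(3 + (1/3)*sqrt(70)) = (262233/126616000)*sqrt(70), so the residue is (262233/126616000)*sqrt(70).
List the singular points by increasing real part (a conjugate pair: the negative imaginary part first).
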